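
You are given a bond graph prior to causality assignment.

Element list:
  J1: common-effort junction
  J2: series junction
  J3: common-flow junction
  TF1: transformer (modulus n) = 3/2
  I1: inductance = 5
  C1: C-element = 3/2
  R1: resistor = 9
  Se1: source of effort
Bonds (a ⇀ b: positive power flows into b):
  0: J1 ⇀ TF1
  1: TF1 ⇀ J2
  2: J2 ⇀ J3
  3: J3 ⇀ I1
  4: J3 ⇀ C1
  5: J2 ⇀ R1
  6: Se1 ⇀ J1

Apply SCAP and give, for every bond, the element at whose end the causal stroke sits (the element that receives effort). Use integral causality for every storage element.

bond 0 stroke at TF1
bond 1 stroke at J2
bond 2 stroke at J3
bond 3 stroke at I1
bond 4 stroke at J3
bond 5 stroke at J2
bond 6 stroke at J1

#6 |J1  (Se1 fixes effort; stroke away)
#0 |TF1  (0-jn J1 has e-setter on 6)
#1 |J2  (TF1 one-in-one-out from 0)
#3 |I1  (I1 integral (f out))
#2 |J3  (J3: bond 3 brought flow, rest push out)
#4 |J3  (J3: bond 3 brought flow, rest push out)
#5 |J2  (J2 flow already set via bond 2)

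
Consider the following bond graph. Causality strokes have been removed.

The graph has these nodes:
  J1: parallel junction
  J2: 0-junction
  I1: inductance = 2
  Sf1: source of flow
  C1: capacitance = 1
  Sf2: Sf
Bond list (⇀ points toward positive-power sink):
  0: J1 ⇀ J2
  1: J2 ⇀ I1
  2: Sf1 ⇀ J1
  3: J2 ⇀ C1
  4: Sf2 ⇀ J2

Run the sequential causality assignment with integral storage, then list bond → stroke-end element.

b2 stroke at Sf1  (Sf1: flow source, stroke at near end)
b4 stroke at Sf2  (Sf2 fixes flow; stroke at Sf2)
b0 stroke at J1  (J1 needs exactly one e-in)
b1 stroke at I1  (I1: I, integral causality)
b3 stroke at J2  (J2: last free bond brings effort in)

b0 stroke→J1
b1 stroke→I1
b2 stroke→Sf1
b3 stroke→J2
b4 stroke→Sf2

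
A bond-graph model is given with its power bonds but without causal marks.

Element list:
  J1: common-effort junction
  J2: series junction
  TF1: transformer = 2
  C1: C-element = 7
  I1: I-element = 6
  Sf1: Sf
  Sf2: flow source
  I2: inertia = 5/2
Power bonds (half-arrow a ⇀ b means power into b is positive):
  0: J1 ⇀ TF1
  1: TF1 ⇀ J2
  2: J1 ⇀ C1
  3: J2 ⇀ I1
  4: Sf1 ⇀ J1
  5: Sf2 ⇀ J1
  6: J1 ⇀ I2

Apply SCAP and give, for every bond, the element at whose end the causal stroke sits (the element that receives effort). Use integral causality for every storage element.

b0 →TF1
b1 →J2
b2 →J1
b3 →I1
b4 →Sf1
b5 →Sf2
b6 →I2

β4 stroke→Sf1  (Sf1: flow source, stroke at near end)
β5 stroke→Sf2  (Sf2 fixes flow; stroke at Sf2)
β2 stroke→J1  (C1 outputs effort q/C1)
β0 stroke→TF1  (J1: bond 2 brought effort, rest push out)
β6 stroke→I2  (J1 effort already set via bond 2)
β1 stroke→J2  (through TF1, causality passes straight; one stroke at TF1)
β3 stroke→I1  (only one flow-in slot at J2)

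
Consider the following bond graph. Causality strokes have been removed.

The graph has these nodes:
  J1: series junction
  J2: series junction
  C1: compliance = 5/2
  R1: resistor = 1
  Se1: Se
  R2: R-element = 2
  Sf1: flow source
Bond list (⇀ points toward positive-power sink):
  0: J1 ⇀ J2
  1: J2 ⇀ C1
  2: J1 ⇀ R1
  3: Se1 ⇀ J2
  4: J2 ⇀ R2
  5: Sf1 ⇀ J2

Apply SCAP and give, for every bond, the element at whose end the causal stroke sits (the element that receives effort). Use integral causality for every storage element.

#0 |J2
#1 |J2
#2 |J1
#3 |J2
#4 |J2
#5 |Sf1

#3 stroke→J2  (Se1 (Se) sets effort on bond)
#5 stroke→Sf1  (Sf1 fixes flow; stroke at Sf1)
#0 stroke→J2  (J2: bond 5 brought flow, rest push out)
#1 stroke→J2  (1-jn J2 has f-setter on 5)
#4 stroke→J2  (J2: bond 5 brought flow, rest push out)
#2 stroke→J1  (J1 flow already set via bond 0)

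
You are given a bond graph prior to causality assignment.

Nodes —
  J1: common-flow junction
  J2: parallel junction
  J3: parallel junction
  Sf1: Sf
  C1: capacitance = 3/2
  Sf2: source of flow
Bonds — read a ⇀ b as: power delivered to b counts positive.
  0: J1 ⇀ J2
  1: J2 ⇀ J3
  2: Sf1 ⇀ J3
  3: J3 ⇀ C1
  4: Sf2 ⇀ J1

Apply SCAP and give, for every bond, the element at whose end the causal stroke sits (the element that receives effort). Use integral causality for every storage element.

b0 →J1
b1 →J2
b2 →Sf1
b3 →J3
b4 →Sf2

β2 →Sf1  (Sf1: flow source, stroke at near end)
β4 →Sf2  (Sf2 fixes flow; stroke at Sf2)
β0 →J1  (1-jn J1 has f-setter on 4)
β1 →J2  (only one effort-in slot at J2)
β3 →J3  (J3 needs exactly one e-in)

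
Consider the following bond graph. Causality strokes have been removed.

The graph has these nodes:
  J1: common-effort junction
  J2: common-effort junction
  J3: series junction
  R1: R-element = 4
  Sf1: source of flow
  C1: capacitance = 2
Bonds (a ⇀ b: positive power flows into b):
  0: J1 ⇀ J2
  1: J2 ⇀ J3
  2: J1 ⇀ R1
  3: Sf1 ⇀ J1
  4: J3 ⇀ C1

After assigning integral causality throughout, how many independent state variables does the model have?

1  (C1 all integral)

#3 →Sf1  (Sf1 fixes flow; stroke at Sf1)
#4 →J3  (C1 outputs effort q/C1)
#1 →J2  (only one flow-in slot at J3)
#0 →J1  (J2: bond 1 brought effort, rest push out)
#2 →R1  (J1 effort already set via bond 0)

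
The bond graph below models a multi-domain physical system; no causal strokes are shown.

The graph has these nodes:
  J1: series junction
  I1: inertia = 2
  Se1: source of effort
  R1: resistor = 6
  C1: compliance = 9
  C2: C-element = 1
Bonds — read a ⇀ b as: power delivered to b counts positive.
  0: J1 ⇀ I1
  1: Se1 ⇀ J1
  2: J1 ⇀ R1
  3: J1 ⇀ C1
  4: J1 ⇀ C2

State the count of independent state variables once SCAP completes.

bond 1 stroke→J1  (Se1 (Se) sets effort on bond)
bond 0 stroke→I1  (I1 integral (f out))
bond 2 stroke→J1  (J1: bond 0 brought flow, rest push out)
bond 3 stroke→J1  (J1: bond 0 brought flow, rest push out)
bond 4 stroke→J1  (common-f at J1 fixed by 0)

3  (C1, C2, I1 all integral)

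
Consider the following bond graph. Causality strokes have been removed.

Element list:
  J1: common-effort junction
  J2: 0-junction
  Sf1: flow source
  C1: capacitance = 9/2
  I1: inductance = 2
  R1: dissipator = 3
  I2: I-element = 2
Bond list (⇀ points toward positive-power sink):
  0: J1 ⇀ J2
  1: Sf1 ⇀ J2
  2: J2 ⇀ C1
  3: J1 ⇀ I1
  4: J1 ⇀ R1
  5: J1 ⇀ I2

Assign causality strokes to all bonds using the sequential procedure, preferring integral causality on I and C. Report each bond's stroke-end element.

bond 0 stroke→J1
bond 1 stroke→Sf1
bond 2 stroke→J2
bond 3 stroke→I1
bond 4 stroke→R1
bond 5 stroke→I2

b1 |Sf1  (Sf1: flow source, stroke at near end)
b2 |J2  (prefer integral on C1)
b0 |J1  (J2 effort already set via bond 2)
b3 |I1  (J1 effort already set via bond 0)
b4 |R1  (J1: bond 0 brought effort, rest push out)
b5 |I2  (common-e at J1 fixed by 0)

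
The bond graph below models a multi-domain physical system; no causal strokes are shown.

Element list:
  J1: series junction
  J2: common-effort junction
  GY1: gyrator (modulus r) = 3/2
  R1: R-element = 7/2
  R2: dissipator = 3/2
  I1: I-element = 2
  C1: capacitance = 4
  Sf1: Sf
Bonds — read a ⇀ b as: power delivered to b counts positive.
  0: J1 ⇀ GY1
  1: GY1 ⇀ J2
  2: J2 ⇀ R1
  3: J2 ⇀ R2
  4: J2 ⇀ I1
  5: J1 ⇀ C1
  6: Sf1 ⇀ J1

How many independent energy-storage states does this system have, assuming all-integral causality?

2  (C1, I1 all integral)

β6 stroke→Sf1  (source Sf1 imposes f)
β0 stroke→J1  (J1 flow already set via bond 6)
β5 stroke→J1  (common-f at J1 fixed by 6)
β1 stroke→J2  (GY GY1: same side as bond 0)
β2 stroke→R1  (0-jn J2 has e-setter on 1)
β3 stroke→R2  (J2: bond 1 brought effort, rest push out)
β4 stroke→I1  (J2 effort already set via bond 1)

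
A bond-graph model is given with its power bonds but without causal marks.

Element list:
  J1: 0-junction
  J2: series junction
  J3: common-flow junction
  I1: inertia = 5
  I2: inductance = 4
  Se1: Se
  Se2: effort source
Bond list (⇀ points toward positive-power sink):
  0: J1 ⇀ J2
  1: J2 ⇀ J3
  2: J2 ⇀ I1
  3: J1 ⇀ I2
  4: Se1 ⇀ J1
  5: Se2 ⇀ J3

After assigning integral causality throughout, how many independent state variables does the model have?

2  (I1, I2 all integral)

#4 stroke→J1  (source Se1 imposes e)
#5 stroke→J3  (Se2: effort source, stroke at far end)
#0 stroke→J2  (J1: bond 4 brought effort, rest push out)
#3 stroke→I2  (J1: bond 4 brought effort, rest push out)
#1 stroke→J2  (J3: last free bond brings flow in)
#2 stroke→I1  (closing 1-jn rule on J2)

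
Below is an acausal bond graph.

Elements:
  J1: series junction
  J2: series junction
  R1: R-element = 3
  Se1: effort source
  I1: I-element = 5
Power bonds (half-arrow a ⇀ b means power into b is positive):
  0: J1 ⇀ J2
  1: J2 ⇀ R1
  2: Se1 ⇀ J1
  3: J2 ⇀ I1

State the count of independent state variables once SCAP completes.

β2 →J1  (source Se1 imposes e)
β0 →J2  (J1: last free bond brings flow in)
β3 →I1  (I1 outputs flow p/I1)
β1 →J2  (1-jn J2 has f-setter on 3)

1  (I1 all integral)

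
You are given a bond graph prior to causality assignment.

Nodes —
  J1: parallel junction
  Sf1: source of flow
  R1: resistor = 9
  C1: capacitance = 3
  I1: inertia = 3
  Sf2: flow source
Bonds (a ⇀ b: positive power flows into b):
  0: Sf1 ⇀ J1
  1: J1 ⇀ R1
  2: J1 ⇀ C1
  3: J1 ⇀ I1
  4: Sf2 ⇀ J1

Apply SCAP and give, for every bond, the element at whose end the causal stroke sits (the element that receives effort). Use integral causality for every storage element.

b0 stroke→Sf1  (Sf1 (Sf) sets flow on bond)
b4 stroke→Sf2  (Sf2 (Sf) sets flow on bond)
b2 stroke→J1  (C1 outputs effort q/C1)
b1 stroke→R1  (common-e at J1 fixed by 2)
b3 stroke→I1  (0-jn J1 has e-setter on 2)

bond 0 stroke at Sf1
bond 1 stroke at R1
bond 2 stroke at J1
bond 3 stroke at I1
bond 4 stroke at Sf2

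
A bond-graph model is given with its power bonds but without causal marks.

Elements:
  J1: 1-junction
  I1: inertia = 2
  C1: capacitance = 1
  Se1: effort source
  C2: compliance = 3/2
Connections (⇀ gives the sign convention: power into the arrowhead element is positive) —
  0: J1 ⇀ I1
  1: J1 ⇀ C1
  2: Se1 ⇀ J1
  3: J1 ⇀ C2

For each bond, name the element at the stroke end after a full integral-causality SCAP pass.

b0 →I1
b1 →J1
b2 →J1
b3 →J1

#2 stroke→J1  (Se1 fixes effort; stroke away)
#0 stroke→I1  (I1 integral (f out))
#1 stroke→J1  (J1 flow already set via bond 0)
#3 stroke→J1  (1-jn J1 has f-setter on 0)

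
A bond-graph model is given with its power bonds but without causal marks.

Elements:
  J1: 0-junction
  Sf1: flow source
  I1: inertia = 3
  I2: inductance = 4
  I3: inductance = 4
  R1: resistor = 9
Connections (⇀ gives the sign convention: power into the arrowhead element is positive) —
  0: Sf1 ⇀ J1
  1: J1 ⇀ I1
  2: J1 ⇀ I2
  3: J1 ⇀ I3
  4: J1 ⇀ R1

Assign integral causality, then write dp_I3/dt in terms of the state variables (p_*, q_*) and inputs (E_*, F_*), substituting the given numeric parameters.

bond 0 →Sf1  (source Sf1 imposes f)
bond 1 →I1  (I1 integral (f out))
bond 2 →I2  (I2 integral (f out))
bond 3 →I3  (I3 integral (f out))
bond 4 →J1  (closing 0-jn rule on J1)

dp_I3/dt = 9*F_Sf1 - 3*p_I1 - 9*p_I2/4 - 9*p_I3/4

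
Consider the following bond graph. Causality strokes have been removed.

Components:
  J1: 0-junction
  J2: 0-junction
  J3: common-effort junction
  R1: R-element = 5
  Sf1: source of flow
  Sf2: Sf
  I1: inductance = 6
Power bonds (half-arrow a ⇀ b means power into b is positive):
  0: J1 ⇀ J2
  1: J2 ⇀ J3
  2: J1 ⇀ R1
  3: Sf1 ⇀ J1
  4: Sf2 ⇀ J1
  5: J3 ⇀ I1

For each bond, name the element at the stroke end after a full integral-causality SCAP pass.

#0 |J2
#1 |J3
#2 |J1
#3 |Sf1
#4 |Sf2
#5 |I1

bond 3 stroke→Sf1  (Sf1 (Sf) sets flow on bond)
bond 4 stroke→Sf2  (Sf2: flow source, stroke at near end)
bond 5 stroke→I1  (I1 outputs flow p/I1)
bond 1 stroke→J3  (closing 0-jn rule on J3)
bond 0 stroke→J2  (J2: last free bond brings effort in)
bond 2 stroke→J1  (only one effort-in slot at J1)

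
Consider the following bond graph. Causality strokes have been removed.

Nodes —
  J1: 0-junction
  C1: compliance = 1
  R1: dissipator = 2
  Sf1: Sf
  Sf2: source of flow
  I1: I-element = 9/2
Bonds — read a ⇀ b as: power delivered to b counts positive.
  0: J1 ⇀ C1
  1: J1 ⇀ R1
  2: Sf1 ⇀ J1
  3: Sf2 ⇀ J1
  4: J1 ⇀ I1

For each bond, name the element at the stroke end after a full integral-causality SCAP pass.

#0 stroke at J1
#1 stroke at R1
#2 stroke at Sf1
#3 stroke at Sf2
#4 stroke at I1

#2 →Sf1  (source Sf1 imposes f)
#3 →Sf2  (Sf2 (Sf) sets flow on bond)
#0 →J1  (prefer integral on C1)
#1 →R1  (common-e at J1 fixed by 0)
#4 →I1  (0-jn J1 has e-setter on 0)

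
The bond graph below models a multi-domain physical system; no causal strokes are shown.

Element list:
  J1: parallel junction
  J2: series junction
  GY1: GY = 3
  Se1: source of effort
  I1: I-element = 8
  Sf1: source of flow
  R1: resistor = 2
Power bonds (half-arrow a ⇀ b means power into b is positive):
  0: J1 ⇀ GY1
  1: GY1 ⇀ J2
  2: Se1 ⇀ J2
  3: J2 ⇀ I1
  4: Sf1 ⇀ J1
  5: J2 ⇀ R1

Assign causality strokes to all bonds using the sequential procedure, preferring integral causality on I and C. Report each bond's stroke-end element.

#2 stroke at J2  (Se1 fixes effort; stroke away)
#4 stroke at Sf1  (Sf1 (Sf) sets flow on bond)
#0 stroke at J1  (J1: last free bond brings effort in)
#1 stroke at J2  (through GY1, causality inverts; strokes same side of GY1)
#3 stroke at I1  (prefer integral on I1)
#5 stroke at J2  (common-f at J2 fixed by 3)

#0 |J1
#1 |J2
#2 |J2
#3 |I1
#4 |Sf1
#5 |J2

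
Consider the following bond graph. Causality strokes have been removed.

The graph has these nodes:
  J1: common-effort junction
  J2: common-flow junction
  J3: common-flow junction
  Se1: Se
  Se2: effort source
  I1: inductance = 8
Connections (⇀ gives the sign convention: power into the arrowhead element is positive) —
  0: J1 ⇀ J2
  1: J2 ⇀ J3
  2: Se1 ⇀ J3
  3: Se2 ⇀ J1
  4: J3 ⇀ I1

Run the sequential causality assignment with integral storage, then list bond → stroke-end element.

b2 |J3  (Se1 (Se) sets effort on bond)
b3 |J1  (Se2: effort source, stroke at far end)
b0 |J2  (0-jn J1 has e-setter on 3)
b1 |J3  (J2 needs exactly one f-in)
b4 |I1  (only one flow-in slot at J3)

β0 →J2
β1 →J3
β2 →J3
β3 →J1
β4 →I1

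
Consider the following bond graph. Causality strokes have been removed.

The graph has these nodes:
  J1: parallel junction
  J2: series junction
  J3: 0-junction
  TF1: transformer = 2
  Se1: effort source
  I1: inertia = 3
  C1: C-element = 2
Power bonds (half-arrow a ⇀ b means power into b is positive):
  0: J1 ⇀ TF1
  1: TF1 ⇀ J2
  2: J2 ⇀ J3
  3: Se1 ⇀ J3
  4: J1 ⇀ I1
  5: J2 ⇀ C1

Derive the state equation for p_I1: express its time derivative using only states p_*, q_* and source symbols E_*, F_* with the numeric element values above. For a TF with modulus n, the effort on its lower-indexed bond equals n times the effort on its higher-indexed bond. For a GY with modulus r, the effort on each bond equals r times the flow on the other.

dp_I1/dt = 2*E_Se1 + q_C1

β3 →J3  (Se1 fixes effort; stroke away)
β2 →J2  (0-jn J3 has e-setter on 3)
β4 →I1  (prefer integral on I1)
β0 →J1  (J1: last free bond brings effort in)
β1 →TF1  (through TF1, causality passes straight; one stroke at TF1)
β5 →J2  (J2 flow already set via bond 1)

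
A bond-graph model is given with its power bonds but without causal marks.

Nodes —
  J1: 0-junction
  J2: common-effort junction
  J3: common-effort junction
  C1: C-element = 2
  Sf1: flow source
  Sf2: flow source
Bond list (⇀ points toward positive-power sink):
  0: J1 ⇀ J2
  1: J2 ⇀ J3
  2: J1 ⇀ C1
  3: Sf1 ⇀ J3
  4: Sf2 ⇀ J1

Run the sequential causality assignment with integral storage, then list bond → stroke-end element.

bond 3 →Sf1  (source Sf1 imposes f)
bond 4 →Sf2  (Sf2: flow source, stroke at near end)
bond 1 →J3  (only one effort-in slot at J3)
bond 0 →J2  (closing 0-jn rule on J2)
bond 2 →J1  (J1 needs exactly one e-in)

b0 →J2
b1 →J3
b2 →J1
b3 →Sf1
b4 →Sf2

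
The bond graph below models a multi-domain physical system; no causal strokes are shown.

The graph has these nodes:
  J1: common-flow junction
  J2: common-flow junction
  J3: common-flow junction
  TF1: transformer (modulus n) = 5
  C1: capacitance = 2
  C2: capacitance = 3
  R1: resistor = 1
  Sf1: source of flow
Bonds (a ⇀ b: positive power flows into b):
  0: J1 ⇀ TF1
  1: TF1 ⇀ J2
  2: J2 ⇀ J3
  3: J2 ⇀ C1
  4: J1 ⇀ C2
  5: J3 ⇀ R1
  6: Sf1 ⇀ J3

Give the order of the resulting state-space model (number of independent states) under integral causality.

2  (C1, C2 all integral)

bond 6 →Sf1  (Sf1 fixes flow; stroke at Sf1)
bond 2 →J3  (J3: bond 6 brought flow, rest push out)
bond 5 →J3  (J3: bond 6 brought flow, rest push out)
bond 1 →J2  (J2 flow already set via bond 2)
bond 3 →J2  (J2: bond 2 brought flow, rest push out)
bond 0 →TF1  (TF1 one-in-one-out from 1)
bond 4 →J1  (J1: bond 0 brought flow, rest push out)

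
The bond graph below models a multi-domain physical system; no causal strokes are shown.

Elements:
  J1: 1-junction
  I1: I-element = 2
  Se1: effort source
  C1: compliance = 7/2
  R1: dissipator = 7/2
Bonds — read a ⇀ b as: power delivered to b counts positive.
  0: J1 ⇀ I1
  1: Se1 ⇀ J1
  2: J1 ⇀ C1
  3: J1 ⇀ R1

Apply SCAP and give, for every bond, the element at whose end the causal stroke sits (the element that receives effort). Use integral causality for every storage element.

#0 →I1
#1 →J1
#2 →J1
#3 →J1

bond 1 |J1  (Se1: effort source, stroke at far end)
bond 0 |I1  (I1: I, integral causality)
bond 2 |J1  (1-jn J1 has f-setter on 0)
bond 3 |J1  (J1 flow already set via bond 0)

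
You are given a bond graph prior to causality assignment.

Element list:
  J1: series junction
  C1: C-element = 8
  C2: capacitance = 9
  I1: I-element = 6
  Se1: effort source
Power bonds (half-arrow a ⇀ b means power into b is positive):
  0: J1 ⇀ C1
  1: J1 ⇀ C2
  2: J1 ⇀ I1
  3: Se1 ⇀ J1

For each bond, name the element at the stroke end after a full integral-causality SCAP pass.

β3 stroke at J1  (Se1: effort source, stroke at far end)
β0 stroke at J1  (C1 integral (e out))
β1 stroke at J1  (C2 integral (e out))
β2 stroke at I1  (J1 needs exactly one f-in)

β0 |J1
β1 |J1
β2 |I1
β3 |J1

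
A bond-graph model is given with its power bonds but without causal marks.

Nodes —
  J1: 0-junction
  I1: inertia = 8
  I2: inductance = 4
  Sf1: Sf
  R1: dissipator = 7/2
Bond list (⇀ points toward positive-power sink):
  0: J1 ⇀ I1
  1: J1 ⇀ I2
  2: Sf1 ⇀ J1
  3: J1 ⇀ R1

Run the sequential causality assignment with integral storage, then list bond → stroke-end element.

b2 →Sf1  (Sf1 (Sf) sets flow on bond)
b0 →I1  (I1 integral (f out))
b1 →I2  (I2 integral (f out))
b3 →J1  (J1 needs exactly one e-in)

#0 →I1
#1 →I2
#2 →Sf1
#3 →J1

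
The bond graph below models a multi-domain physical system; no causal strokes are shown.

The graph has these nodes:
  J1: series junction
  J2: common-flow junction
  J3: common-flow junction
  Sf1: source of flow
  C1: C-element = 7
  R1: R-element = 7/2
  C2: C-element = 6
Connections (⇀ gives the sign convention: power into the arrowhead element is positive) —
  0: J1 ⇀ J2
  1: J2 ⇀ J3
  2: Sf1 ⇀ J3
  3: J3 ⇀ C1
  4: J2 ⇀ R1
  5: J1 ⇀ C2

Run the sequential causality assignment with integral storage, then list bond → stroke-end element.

b2 stroke→Sf1  (source Sf1 imposes f)
b1 stroke→J3  (1-jn J3 has f-setter on 2)
b3 stroke→J3  (common-f at J3 fixed by 2)
b0 stroke→J2  (common-f at J2 fixed by 1)
b4 stroke→J2  (1-jn J2 has f-setter on 1)
b5 stroke→J1  (common-f at J1 fixed by 0)

bond 0 →J2
bond 1 →J3
bond 2 →Sf1
bond 3 →J3
bond 4 →J2
bond 5 →J1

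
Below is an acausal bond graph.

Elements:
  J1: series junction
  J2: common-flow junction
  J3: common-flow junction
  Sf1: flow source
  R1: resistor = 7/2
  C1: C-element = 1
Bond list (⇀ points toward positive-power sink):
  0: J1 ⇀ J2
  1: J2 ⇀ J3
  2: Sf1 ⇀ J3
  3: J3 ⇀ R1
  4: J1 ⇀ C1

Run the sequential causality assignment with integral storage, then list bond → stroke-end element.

bond 2 →Sf1  (Sf1 fixes flow; stroke at Sf1)
bond 1 →J3  (1-jn J3 has f-setter on 2)
bond 3 →J3  (common-f at J3 fixed by 2)
bond 0 →J2  (1-jn J2 has f-setter on 1)
bond 4 →J1  (J1: bond 0 brought flow, rest push out)

β0 →J2
β1 →J3
β2 →Sf1
β3 →J3
β4 →J1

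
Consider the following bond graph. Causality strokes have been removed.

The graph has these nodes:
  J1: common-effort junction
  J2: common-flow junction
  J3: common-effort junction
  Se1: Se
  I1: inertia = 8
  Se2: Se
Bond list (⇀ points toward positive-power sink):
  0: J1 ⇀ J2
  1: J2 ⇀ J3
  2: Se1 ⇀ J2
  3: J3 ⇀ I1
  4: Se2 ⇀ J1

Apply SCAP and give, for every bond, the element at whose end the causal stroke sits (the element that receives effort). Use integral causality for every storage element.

bond 2 stroke→J2  (Se1: effort source, stroke at far end)
bond 4 stroke→J1  (source Se2 imposes e)
bond 0 stroke→J2  (common-e at J1 fixed by 4)
bond 1 stroke→J3  (closing 1-jn rule on J2)
bond 3 stroke→I1  (J3 effort already set via bond 1)

#0 →J2
#1 →J3
#2 →J2
#3 →I1
#4 →J1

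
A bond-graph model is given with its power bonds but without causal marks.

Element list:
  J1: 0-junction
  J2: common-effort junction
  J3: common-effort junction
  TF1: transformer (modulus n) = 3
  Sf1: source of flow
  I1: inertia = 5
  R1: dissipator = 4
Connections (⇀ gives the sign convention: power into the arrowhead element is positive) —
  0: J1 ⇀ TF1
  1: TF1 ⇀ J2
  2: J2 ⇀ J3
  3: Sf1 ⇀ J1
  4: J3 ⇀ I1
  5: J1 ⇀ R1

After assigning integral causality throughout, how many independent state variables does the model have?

bond 3 →Sf1  (source Sf1 imposes f)
bond 4 →I1  (I1: I, integral causality)
bond 2 →J3  (J3: last free bond brings effort in)
bond 1 →J2  (closing 0-jn rule on J2)
bond 0 →TF1  (TF1 one-in-one-out from 1)
bond 5 →J1  (J1 needs exactly one e-in)

1  (I1 all integral)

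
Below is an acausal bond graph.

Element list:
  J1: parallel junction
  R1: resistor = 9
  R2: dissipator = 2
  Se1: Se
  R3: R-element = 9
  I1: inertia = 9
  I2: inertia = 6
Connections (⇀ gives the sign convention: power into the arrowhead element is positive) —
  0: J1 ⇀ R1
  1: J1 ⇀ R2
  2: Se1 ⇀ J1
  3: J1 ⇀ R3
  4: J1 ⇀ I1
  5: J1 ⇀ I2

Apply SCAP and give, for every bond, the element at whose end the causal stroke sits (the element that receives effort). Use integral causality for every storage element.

bond 2 →J1  (Se1 fixes effort; stroke away)
bond 0 →R1  (J1: bond 2 brought effort, rest push out)
bond 1 →R2  (common-e at J1 fixed by 2)
bond 3 →R3  (common-e at J1 fixed by 2)
bond 4 →I1  (common-e at J1 fixed by 2)
bond 5 →I2  (common-e at J1 fixed by 2)

b0 stroke→R1
b1 stroke→R2
b2 stroke→J1
b3 stroke→R3
b4 stroke→I1
b5 stroke→I2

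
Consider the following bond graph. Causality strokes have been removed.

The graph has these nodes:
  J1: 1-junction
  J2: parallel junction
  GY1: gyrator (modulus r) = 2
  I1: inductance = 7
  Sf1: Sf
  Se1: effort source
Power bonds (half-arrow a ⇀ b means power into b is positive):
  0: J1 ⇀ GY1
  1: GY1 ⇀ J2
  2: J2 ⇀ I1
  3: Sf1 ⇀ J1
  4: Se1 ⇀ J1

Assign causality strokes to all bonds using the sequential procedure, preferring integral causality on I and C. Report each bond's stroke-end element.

bond 0 →J1
bond 1 →J2
bond 2 →I1
bond 3 →Sf1
bond 4 →J1

bond 3 |Sf1  (Sf1 fixes flow; stroke at Sf1)
bond 4 |J1  (Se1: effort source, stroke at far end)
bond 0 |J1  (J1 flow already set via bond 3)
bond 1 |J2  (GY1 both-in/both-out from 0)
bond 2 |I1  (J2 effort already set via bond 1)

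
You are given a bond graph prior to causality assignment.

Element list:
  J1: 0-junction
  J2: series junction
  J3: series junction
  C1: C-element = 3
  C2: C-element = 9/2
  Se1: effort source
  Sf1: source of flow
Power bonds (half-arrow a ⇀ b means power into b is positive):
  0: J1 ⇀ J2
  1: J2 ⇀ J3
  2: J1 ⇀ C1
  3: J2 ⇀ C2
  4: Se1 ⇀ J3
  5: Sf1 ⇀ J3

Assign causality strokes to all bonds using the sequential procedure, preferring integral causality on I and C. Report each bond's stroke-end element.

b0 →J2
b1 →J3
b2 →J1
b3 →J2
b4 →J3
b5 →Sf1

#4 stroke→J3  (Se1: effort source, stroke at far end)
#5 stroke→Sf1  (source Sf1 imposes f)
#1 stroke→J3  (J3: bond 5 brought flow, rest push out)
#0 stroke→J2  (J2: bond 1 brought flow, rest push out)
#3 stroke→J2  (1-jn J2 has f-setter on 1)
#2 stroke→J1  (only one effort-in slot at J1)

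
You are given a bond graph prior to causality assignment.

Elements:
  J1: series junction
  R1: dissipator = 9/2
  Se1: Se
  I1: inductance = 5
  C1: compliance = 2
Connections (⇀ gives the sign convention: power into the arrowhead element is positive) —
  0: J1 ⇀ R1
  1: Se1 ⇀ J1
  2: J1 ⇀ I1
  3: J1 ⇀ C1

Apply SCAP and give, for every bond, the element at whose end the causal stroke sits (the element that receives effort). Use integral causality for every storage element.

#0 stroke→J1
#1 stroke→J1
#2 stroke→I1
#3 stroke→J1

#1 stroke→J1  (Se1: effort source, stroke at far end)
#2 stroke→I1  (I1 integral (f out))
#0 stroke→J1  (1-jn J1 has f-setter on 2)
#3 stroke→J1  (J1: bond 2 brought flow, rest push out)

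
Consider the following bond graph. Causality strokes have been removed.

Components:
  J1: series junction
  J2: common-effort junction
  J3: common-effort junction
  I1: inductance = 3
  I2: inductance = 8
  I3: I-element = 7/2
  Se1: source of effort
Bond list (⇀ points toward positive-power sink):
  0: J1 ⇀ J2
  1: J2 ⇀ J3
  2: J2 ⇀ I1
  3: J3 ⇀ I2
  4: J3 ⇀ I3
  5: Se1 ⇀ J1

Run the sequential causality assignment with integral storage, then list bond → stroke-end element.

β5 stroke at J1  (source Se1 imposes e)
β0 stroke at J2  (J1: last free bond brings flow in)
β1 stroke at J3  (J2 effort already set via bond 0)
β2 stroke at I1  (J2 effort already set via bond 0)
β3 stroke at I2  (common-e at J3 fixed by 1)
β4 stroke at I3  (0-jn J3 has e-setter on 1)

b0 stroke→J2
b1 stroke→J3
b2 stroke→I1
b3 stroke→I2
b4 stroke→I3
b5 stroke→J1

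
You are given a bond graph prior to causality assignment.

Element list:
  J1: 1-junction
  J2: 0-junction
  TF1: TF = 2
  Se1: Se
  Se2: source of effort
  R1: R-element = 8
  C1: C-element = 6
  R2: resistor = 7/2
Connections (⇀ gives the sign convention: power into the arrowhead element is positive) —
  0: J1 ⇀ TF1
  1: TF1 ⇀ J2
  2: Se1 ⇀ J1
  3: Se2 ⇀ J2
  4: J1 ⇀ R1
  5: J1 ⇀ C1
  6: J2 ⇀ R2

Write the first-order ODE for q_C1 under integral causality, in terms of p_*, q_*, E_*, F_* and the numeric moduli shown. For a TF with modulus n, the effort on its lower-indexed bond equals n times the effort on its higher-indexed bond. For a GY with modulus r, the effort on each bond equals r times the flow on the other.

dq_C1/dt = E_Se1/8 - E_Se2/4 - q_C1/48

β2 stroke at J1  (Se1 (Se) sets effort on bond)
β3 stroke at J2  (source Se2 imposes e)
β1 stroke at TF1  (0-jn J2 has e-setter on 3)
β6 stroke at R2  (J2 effort already set via bond 3)
β0 stroke at J1  (TF TF1: opposite of bond 1)
β5 stroke at J1  (C1 outputs effort q/C1)
β4 stroke at R1  (only one flow-in slot at J1)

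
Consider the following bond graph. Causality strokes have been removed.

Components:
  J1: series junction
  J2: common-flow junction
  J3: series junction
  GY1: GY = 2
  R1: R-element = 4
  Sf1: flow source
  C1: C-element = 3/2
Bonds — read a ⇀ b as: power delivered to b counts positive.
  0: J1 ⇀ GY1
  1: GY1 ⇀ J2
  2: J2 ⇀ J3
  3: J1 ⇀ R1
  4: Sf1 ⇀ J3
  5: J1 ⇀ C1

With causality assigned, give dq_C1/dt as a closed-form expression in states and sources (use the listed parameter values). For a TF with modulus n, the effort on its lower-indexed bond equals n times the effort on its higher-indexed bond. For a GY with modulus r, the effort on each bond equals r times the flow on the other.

#4 stroke at Sf1  (Sf1 (Sf) sets flow on bond)
#2 stroke at J3  (J3 flow already set via bond 4)
#1 stroke at J2  (J2: bond 2 brought flow, rest push out)
#0 stroke at J1  (through GY1, causality inverts; strokes same side of GY1)
#5 stroke at J1  (prefer integral on C1)
#3 stroke at R1  (J1 needs exactly one f-in)

dq_C1/dt = -F_Sf1/2 - q_C1/6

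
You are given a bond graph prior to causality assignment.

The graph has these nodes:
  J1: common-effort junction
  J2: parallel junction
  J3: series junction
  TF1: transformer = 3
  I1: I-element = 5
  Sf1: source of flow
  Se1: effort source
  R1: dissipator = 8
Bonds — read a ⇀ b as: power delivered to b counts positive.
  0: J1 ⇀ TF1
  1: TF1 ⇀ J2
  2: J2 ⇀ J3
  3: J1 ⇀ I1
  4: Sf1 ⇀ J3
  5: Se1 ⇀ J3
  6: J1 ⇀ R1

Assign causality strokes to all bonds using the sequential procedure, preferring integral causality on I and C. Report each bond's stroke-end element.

β4 |Sf1  (Sf1: flow source, stroke at near end)
β5 |J3  (Se1: effort source, stroke at far end)
β2 |J3  (J3: bond 4 brought flow, rest push out)
β1 |J2  (closing 0-jn rule on J2)
β0 |TF1  (through TF1, causality passes straight; one stroke at TF1)
β3 |I1  (I1 outputs flow p/I1)
β6 |J1  (closing 0-jn rule on J1)

β0 stroke→TF1
β1 stroke→J2
β2 stroke→J3
β3 stroke→I1
β4 stroke→Sf1
β5 stroke→J3
β6 stroke→J1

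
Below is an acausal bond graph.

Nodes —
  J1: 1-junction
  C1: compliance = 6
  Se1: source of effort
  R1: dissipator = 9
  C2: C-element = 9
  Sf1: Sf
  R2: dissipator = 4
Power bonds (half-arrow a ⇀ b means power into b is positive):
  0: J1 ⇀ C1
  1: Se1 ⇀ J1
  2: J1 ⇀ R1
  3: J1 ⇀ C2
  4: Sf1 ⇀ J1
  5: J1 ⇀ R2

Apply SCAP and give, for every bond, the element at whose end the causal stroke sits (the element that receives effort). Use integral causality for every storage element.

β1 |J1  (Se1: effort source, stroke at far end)
β4 |Sf1  (Sf1 fixes flow; stroke at Sf1)
β0 |J1  (1-jn J1 has f-setter on 4)
β2 |J1  (J1 flow already set via bond 4)
β3 |J1  (J1: bond 4 brought flow, rest push out)
β5 |J1  (1-jn J1 has f-setter on 4)

bond 0 stroke at J1
bond 1 stroke at J1
bond 2 stroke at J1
bond 3 stroke at J1
bond 4 stroke at Sf1
bond 5 stroke at J1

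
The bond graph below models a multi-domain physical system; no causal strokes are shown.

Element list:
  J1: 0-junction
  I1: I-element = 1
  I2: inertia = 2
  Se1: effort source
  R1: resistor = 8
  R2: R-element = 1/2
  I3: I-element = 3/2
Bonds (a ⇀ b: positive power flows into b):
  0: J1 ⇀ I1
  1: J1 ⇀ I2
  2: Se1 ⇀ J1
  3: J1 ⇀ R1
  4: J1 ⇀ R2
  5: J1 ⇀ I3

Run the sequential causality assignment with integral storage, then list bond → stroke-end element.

#0 →I1
#1 →I2
#2 →J1
#3 →R1
#4 →R2
#5 →I3

b2 →J1  (Se1: effort source, stroke at far end)
b0 →I1  (0-jn J1 has e-setter on 2)
b1 →I2  (0-jn J1 has e-setter on 2)
b3 →R1  (common-e at J1 fixed by 2)
b4 →R2  (J1 effort already set via bond 2)
b5 →I3  (common-e at J1 fixed by 2)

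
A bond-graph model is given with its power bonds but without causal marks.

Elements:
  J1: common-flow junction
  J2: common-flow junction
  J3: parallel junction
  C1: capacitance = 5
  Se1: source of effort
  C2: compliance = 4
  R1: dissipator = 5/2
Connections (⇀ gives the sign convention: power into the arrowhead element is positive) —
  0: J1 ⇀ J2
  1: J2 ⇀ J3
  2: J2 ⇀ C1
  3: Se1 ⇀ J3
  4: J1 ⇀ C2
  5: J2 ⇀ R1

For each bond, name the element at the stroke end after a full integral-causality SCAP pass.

β3 |J3  (source Se1 imposes e)
β1 |J2  (J3: bond 3 brought effort, rest push out)
β2 |J2  (C1 outputs effort q/C1)
β4 |J1  (C2 outputs effort q/C2)
β0 |J2  (closing 1-jn rule on J1)
β5 |R1  (only one flow-in slot at J2)

bond 0 →J2
bond 1 →J2
bond 2 →J2
bond 3 →J3
bond 4 →J1
bond 5 →R1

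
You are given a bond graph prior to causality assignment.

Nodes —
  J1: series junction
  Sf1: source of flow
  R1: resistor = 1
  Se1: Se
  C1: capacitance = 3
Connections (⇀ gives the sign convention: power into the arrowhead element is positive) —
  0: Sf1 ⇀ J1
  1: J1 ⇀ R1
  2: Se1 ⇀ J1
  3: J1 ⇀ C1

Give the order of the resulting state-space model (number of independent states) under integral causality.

1  (C1 all integral)

#0 stroke→Sf1  (source Sf1 imposes f)
#2 stroke→J1  (Se1: effort source, stroke at far end)
#1 stroke→J1  (J1: bond 0 brought flow, rest push out)
#3 stroke→J1  (J1: bond 0 brought flow, rest push out)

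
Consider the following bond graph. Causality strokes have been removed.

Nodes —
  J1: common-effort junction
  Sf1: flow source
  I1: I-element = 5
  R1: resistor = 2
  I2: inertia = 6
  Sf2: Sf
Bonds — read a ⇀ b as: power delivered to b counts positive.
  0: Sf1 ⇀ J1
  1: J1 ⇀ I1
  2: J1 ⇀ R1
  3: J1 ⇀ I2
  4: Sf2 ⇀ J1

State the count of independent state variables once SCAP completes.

#0 stroke at Sf1  (Sf1 (Sf) sets flow on bond)
#4 stroke at Sf2  (Sf2: flow source, stroke at near end)
#1 stroke at I1  (I1 outputs flow p/I1)
#3 stroke at I2  (prefer integral on I2)
#2 stroke at J1  (closing 0-jn rule on J1)

2  (I1, I2 all integral)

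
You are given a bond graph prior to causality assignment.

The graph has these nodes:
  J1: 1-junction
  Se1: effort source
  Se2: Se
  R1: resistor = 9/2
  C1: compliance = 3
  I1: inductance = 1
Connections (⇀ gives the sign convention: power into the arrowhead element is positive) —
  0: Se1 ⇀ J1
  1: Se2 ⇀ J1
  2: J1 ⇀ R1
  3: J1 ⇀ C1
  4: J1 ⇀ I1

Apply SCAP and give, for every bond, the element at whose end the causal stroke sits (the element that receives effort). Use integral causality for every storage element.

β0 →J1
β1 →J1
β2 →J1
β3 →J1
β4 →I1

b0 →J1  (source Se1 imposes e)
b1 →J1  (Se2 (Se) sets effort on bond)
b3 →J1  (C1: C, integral causality)
b4 →I1  (I1 outputs flow p/I1)
b2 →J1  (J1: bond 4 brought flow, rest push out)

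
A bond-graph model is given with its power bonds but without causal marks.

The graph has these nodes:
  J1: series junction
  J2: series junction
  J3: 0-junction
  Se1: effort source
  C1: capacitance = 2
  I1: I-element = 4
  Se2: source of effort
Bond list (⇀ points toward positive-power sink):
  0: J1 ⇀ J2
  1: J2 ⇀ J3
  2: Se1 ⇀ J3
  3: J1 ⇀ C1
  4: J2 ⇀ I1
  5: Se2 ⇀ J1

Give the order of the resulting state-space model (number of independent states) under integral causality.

2  (C1, I1 all integral)

b2 |J3  (Se1 (Se) sets effort on bond)
b5 |J1  (Se2: effort source, stroke at far end)
b1 |J2  (J3: bond 2 brought effort, rest push out)
b3 |J1  (C1 outputs effort q/C1)
b0 |J2  (J1 needs exactly one f-in)
b4 |I1  (only one flow-in slot at J2)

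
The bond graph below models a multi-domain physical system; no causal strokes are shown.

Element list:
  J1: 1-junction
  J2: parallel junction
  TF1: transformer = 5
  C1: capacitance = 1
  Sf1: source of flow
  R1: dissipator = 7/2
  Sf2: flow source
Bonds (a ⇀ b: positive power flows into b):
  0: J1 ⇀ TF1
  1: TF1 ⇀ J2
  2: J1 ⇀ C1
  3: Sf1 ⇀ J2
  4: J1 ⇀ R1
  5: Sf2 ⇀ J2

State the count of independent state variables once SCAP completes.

1  (C1 all integral)

bond 3 →Sf1  (Sf1 (Sf) sets flow on bond)
bond 5 →Sf2  (source Sf2 imposes f)
bond 1 →J2  (closing 0-jn rule on J2)
bond 0 →TF1  (TF TF1: opposite of bond 1)
bond 2 →J1  (1-jn J1 has f-setter on 0)
bond 4 →J1  (common-f at J1 fixed by 0)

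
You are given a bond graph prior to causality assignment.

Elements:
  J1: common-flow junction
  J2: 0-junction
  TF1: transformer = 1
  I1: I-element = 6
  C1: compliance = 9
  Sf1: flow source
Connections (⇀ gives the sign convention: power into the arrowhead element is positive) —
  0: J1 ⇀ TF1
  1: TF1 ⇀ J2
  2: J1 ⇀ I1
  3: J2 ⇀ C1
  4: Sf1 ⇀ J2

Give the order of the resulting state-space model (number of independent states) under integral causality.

#4 stroke at Sf1  (Sf1 (Sf) sets flow on bond)
#2 stroke at I1  (I1 outputs flow p/I1)
#0 stroke at J1  (J1: bond 2 brought flow, rest push out)
#1 stroke at TF1  (through TF1, causality passes straight; one stroke at TF1)
#3 stroke at J2  (only one effort-in slot at J2)

2  (C1, I1 all integral)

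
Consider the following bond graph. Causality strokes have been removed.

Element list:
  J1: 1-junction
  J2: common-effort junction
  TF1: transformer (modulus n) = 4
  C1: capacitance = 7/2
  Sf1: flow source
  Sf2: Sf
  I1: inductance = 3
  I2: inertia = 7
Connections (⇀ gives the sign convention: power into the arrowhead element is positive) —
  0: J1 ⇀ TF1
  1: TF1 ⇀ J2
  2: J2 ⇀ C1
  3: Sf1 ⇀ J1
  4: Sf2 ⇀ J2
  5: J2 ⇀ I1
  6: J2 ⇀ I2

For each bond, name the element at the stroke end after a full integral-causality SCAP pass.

bond 3 →Sf1  (Sf1 fixes flow; stroke at Sf1)
bond 4 →Sf2  (Sf2 fixes flow; stroke at Sf2)
bond 0 →J1  (1-jn J1 has f-setter on 3)
bond 1 →TF1  (through TF1, causality passes straight; one stroke at TF1)
bond 2 →J2  (prefer integral on C1)
bond 5 →I1  (J2: bond 2 brought effort, rest push out)
bond 6 →I2  (J2: bond 2 brought effort, rest push out)

b0 stroke→J1
b1 stroke→TF1
b2 stroke→J2
b3 stroke→Sf1
b4 stroke→Sf2
b5 stroke→I1
b6 stroke→I2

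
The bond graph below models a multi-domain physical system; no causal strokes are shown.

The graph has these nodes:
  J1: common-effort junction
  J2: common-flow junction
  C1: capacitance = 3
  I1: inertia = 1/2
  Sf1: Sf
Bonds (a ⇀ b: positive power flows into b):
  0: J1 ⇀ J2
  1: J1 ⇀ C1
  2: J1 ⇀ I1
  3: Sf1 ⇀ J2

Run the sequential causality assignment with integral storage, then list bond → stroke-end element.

b0 stroke at J2
b1 stroke at J1
b2 stroke at I1
b3 stroke at Sf1

β3 →Sf1  (source Sf1 imposes f)
β0 →J2  (common-f at J2 fixed by 3)
β1 →J1  (C1: C, integral causality)
β2 →I1  (J1: bond 1 brought effort, rest push out)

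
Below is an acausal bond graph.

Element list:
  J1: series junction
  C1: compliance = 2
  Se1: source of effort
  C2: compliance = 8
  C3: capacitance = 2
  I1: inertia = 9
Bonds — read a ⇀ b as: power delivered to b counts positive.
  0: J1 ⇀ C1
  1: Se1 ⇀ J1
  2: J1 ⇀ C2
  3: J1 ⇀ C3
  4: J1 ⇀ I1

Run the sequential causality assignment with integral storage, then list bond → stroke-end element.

#0 |J1
#1 |J1
#2 |J1
#3 |J1
#4 |I1

β1 |J1  (source Se1 imposes e)
β0 |J1  (prefer integral on C1)
β2 |J1  (C2 outputs effort q/C2)
β3 |J1  (C3: C, integral causality)
β4 |I1  (J1 needs exactly one f-in)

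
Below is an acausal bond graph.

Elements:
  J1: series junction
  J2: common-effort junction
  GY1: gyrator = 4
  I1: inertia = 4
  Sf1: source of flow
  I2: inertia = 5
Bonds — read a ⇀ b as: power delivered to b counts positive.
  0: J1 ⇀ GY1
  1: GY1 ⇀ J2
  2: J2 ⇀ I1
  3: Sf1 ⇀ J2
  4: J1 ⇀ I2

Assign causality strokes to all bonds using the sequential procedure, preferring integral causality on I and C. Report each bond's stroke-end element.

#3 →Sf1  (Sf1: flow source, stroke at near end)
#2 →I1  (prefer integral on I1)
#1 →J2  (J2: last free bond brings effort in)
#0 →J1  (GY1 both-in/both-out from 1)
#4 →I2  (J1 needs exactly one f-in)

b0 |J1
b1 |J2
b2 |I1
b3 |Sf1
b4 |I2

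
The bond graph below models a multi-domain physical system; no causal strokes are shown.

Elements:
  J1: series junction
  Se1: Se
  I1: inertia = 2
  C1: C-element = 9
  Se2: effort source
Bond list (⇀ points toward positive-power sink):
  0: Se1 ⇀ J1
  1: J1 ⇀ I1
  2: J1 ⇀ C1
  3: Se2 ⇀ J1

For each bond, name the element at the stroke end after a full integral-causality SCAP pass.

bond 0 |J1
bond 1 |I1
bond 2 |J1
bond 3 |J1

bond 0 stroke→J1  (source Se1 imposes e)
bond 3 stroke→J1  (source Se2 imposes e)
bond 1 stroke→I1  (prefer integral on I1)
bond 2 stroke→J1  (common-f at J1 fixed by 1)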